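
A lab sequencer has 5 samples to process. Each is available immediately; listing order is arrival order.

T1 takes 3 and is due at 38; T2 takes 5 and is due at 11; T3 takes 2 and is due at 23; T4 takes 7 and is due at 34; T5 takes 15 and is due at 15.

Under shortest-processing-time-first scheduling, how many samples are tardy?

1

SPT (increasing processing time): T3 T1 T2 T4 T5.
T3: 0→2, due 23, tardiness 0
T1: 2→5, due 38, tardiness 0
T2: 5→10, due 11, tardiness 0
T4: 10→17, due 34, tardiness 0
T5: 17→32, due 15, tardiness 17
Late samples: 1.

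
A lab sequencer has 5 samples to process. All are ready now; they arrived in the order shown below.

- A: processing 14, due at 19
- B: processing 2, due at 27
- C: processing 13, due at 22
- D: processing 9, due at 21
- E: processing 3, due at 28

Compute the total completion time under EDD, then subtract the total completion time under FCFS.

EDD (increasing due date): A D C B E.
A: 0→14
D: 14→23
C: 23→36
B: 36→38
E: 38→41
Sum = 14+23+36+38+41 = 152.
FIFO (arrival order): A B C D E.
A: 0→14
B: 14→16
C: 16→29
D: 29→38
E: 38→41
Sum = 14+16+29+38+41 = 138.
Difference = 152 − 138 = 14.

14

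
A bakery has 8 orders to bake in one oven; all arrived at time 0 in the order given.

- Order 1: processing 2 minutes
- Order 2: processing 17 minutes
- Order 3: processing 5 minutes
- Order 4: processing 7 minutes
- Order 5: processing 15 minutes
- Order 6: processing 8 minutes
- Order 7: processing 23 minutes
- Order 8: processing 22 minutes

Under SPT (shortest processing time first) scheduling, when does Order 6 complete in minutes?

22

SPT (increasing processing time): Order 1 Order 3 Order 4 Order 6 Order 5 Order 2 Order 8 Order 7.
Order 1: 0→2
Order 3: 2→7
Order 4: 7→14
Order 6: 14→22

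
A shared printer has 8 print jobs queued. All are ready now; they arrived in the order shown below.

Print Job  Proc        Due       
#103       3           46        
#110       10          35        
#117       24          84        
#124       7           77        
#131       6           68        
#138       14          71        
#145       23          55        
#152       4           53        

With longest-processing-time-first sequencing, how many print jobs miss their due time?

5

LPT (decreasing processing time): #117 #145 #138 #110 #124 #131 #152 #103.
#117: 0→24, due 84, tardiness 0
#145: 24→47, due 55, tardiness 0
#138: 47→61, due 71, tardiness 0
#110: 61→71, due 35, tardiness 36
#124: 71→78, due 77, tardiness 1
#131: 78→84, due 68, tardiness 16
#152: 84→88, due 53, tardiness 35
#103: 88→91, due 46, tardiness 45
Late print jobs: 5.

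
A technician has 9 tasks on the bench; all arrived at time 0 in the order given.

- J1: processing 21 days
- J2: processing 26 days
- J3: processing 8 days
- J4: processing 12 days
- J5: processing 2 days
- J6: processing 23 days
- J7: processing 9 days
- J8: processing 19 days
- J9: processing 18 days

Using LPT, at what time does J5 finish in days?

LPT (decreasing processing time): J2 J6 J1 J8 J9 J4 J7 J3 J5.
J2: 0→26
J6: 26→49
J1: 49→70
J8: 70→89
J9: 89→107
J4: 107→119
J7: 119→128
J3: 128→136
J5: 136→138

138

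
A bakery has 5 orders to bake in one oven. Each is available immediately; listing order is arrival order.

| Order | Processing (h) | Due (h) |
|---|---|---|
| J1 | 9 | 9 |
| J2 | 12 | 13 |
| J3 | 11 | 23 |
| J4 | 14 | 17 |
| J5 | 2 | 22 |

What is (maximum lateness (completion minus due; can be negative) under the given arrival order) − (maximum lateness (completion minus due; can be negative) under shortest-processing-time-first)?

-2

FIFO (arrival order): J1 J2 J3 J4 J5.
J1: 0→9, due 9, lateness 0
J2: 9→21, due 13, lateness 8
J3: 21→32, due 23, lateness 9
J4: 32→46, due 17, lateness 29
J5: 46→48, due 22, lateness 26
Maximum = 29.
SPT (increasing processing time): J5 J1 J3 J2 J4.
J5: 0→2, due 22, lateness -20
J1: 2→11, due 9, lateness 2
J3: 11→22, due 23, lateness -1
J2: 22→34, due 13, lateness 21
J4: 34→48, due 17, lateness 31
Maximum = 31.
Difference = 29 − 31 = -2.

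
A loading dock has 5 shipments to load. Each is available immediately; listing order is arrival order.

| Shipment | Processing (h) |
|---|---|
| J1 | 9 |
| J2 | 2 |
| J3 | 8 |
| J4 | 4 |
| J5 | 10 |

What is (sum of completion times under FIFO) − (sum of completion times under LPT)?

FIFO (arrival order): J1 J2 J3 J4 J5.
J1: 0→9
J2: 9→11
J3: 11→19
J4: 19→23
J5: 23→33
Sum = 9+11+19+23+33 = 95.
LPT (decreasing processing time): J5 J1 J3 J4 J2.
J5: 0→10
J1: 10→19
J3: 19→27
J4: 27→31
J2: 31→33
Sum = 10+19+27+31+33 = 120.
Difference = 95 − 120 = -25.

-25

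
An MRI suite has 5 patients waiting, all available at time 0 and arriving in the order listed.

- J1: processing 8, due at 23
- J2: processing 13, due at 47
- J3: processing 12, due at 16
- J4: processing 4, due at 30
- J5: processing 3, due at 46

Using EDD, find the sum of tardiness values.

0

EDD (increasing due date): J3 J1 J4 J5 J2.
J3: 0→12, due 16, tardiness 0
J1: 12→20, due 23, tardiness 0
J4: 20→24, due 30, tardiness 0
J5: 24→27, due 46, tardiness 0
J2: 27→40, due 47, tardiness 0
Sum = 0+0+0+0+0 = 0.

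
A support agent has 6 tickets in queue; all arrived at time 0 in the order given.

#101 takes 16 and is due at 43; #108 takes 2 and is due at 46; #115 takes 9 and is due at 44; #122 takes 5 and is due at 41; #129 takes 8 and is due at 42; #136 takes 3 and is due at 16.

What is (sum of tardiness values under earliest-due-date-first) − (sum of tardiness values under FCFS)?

EDD (increasing due date): #136 #122 #129 #101 #115 #108.
#136: 0→3, due 16, tardiness 0
#122: 3→8, due 41, tardiness 0
#129: 8→16, due 42, tardiness 0
#101: 16→32, due 43, tardiness 0
#115: 32→41, due 44, tardiness 0
#108: 41→43, due 46, tardiness 0
Sum = 0+0+0+0+0+0 = 0.
FIFO (arrival order): #101 #108 #115 #122 #129 #136.
#101: 0→16, due 43, tardiness 0
#108: 16→18, due 46, tardiness 0
#115: 18→27, due 44, tardiness 0
#122: 27→32, due 41, tardiness 0
#129: 32→40, due 42, tardiness 0
#136: 40→43, due 16, tardiness 27
Sum = 0+0+0+0+0+27 = 27.
Difference = 0 − 27 = -27.

-27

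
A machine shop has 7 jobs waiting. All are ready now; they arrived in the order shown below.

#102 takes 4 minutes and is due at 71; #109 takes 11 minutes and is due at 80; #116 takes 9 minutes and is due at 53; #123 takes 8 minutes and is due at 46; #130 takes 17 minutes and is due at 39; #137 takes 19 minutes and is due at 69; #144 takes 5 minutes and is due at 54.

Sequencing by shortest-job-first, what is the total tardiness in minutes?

SPT (increasing processing time): #102 #144 #123 #116 #109 #130 #137.
#102: 0→4, due 71, tardiness 0
#144: 4→9, due 54, tardiness 0
#123: 9→17, due 46, tardiness 0
#116: 17→26, due 53, tardiness 0
#109: 26→37, due 80, tardiness 0
#130: 37→54, due 39, tardiness 15
#137: 54→73, due 69, tardiness 4
Sum = 0+0+0+0+0+15+4 = 19.

19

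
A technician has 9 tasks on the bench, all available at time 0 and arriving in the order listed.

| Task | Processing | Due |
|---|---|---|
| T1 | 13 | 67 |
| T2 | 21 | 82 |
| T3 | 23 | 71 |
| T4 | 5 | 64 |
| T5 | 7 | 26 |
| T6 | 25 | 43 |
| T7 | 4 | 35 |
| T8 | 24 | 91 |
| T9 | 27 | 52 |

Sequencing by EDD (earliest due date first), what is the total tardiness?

163

EDD (increasing due date): T5 T7 T6 T9 T4 T1 T3 T2 T8.
T5: 0→7, due 26, tardiness 0
T7: 7→11, due 35, tardiness 0
T6: 11→36, due 43, tardiness 0
T9: 36→63, due 52, tardiness 11
T4: 63→68, due 64, tardiness 4
T1: 68→81, due 67, tardiness 14
T3: 81→104, due 71, tardiness 33
T2: 104→125, due 82, tardiness 43
T8: 125→149, due 91, tardiness 58
Sum = 0+0+0+11+4+14+33+43+58 = 163.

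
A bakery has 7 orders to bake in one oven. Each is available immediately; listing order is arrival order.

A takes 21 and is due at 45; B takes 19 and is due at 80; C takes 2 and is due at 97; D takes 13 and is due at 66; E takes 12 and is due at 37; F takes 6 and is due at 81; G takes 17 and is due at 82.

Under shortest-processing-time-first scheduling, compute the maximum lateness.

45

SPT (increasing processing time): C F E D G B A.
C: 0→2, due 97, lateness -95
F: 2→8, due 81, lateness -73
E: 8→20, due 37, lateness -17
D: 20→33, due 66, lateness -33
G: 33→50, due 82, lateness -32
B: 50→69, due 80, lateness -11
A: 69→90, due 45, lateness 45
Maximum = 45.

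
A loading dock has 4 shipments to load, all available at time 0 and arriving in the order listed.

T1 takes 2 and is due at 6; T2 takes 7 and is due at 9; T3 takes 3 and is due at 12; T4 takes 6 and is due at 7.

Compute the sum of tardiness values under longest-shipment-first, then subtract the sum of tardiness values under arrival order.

LPT (decreasing processing time): T2 T4 T3 T1.
T2: 0→7, due 9, tardiness 0
T4: 7→13, due 7, tardiness 6
T3: 13→16, due 12, tardiness 4
T1: 16→18, due 6, tardiness 12
Sum = 0+6+4+12 = 22.
FIFO (arrival order): T1 T2 T3 T4.
T1: 0→2, due 6, tardiness 0
T2: 2→9, due 9, tardiness 0
T3: 9→12, due 12, tardiness 0
T4: 12→18, due 7, tardiness 11
Sum = 0+0+0+11 = 11.
Difference = 22 − 11 = 11.

11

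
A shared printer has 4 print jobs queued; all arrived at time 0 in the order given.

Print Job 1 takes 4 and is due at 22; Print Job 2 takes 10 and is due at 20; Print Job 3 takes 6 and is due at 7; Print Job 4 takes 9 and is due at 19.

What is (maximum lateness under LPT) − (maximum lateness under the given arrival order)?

LPT (decreasing processing time): Print Job 2 Print Job 4 Print Job 3 Print Job 1.
Print Job 2: 0→10, due 20, lateness -10
Print Job 4: 10→19, due 19, lateness 0
Print Job 3: 19→25, due 7, lateness 18
Print Job 1: 25→29, due 22, lateness 7
Maximum = 18.
FIFO (arrival order): Print Job 1 Print Job 2 Print Job 3 Print Job 4.
Print Job 1: 0→4, due 22, lateness -18
Print Job 2: 4→14, due 20, lateness -6
Print Job 3: 14→20, due 7, lateness 13
Print Job 4: 20→29, due 19, lateness 10
Maximum = 13.
Difference = 18 − 13 = 5.

5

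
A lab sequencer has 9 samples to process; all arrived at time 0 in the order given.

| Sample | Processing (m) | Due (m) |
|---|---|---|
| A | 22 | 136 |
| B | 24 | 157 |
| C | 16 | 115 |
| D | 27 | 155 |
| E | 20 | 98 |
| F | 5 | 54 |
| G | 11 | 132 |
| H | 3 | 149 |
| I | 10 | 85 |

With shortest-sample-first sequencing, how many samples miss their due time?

SPT (increasing processing time): H F I G C E A B D.
H: 0→3, due 149, tardiness 0
F: 3→8, due 54, tardiness 0
I: 8→18, due 85, tardiness 0
G: 18→29, due 132, tardiness 0
C: 29→45, due 115, tardiness 0
E: 45→65, due 98, tardiness 0
A: 65→87, due 136, tardiness 0
B: 87→111, due 157, tardiness 0
D: 111→138, due 155, tardiness 0
Late samples: 0.

0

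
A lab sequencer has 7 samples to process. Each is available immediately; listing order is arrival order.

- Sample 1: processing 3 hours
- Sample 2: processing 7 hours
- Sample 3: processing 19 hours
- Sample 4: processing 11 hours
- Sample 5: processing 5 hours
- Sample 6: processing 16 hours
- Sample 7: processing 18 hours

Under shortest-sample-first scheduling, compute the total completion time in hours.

233

SPT (increasing processing time): Sample 1 Sample 5 Sample 2 Sample 4 Sample 6 Sample 7 Sample 3.
Sample 1: 0→3
Sample 5: 3→8
Sample 2: 8→15
Sample 4: 15→26
Sample 6: 26→42
Sample 7: 42→60
Sample 3: 60→79
Sum = 3+8+15+26+42+60+79 = 233.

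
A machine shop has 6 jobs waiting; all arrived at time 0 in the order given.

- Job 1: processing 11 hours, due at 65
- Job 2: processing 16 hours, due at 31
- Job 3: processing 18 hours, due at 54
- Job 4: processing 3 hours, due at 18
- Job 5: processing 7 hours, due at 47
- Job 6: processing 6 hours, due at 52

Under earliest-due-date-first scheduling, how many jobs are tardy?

EDD (increasing due date): Job 4 Job 2 Job 5 Job 6 Job 3 Job 1.
Job 4: 0→3, due 18, tardiness 0
Job 2: 3→19, due 31, tardiness 0
Job 5: 19→26, due 47, tardiness 0
Job 6: 26→32, due 52, tardiness 0
Job 3: 32→50, due 54, tardiness 0
Job 1: 50→61, due 65, tardiness 0
Late jobs: 0.

0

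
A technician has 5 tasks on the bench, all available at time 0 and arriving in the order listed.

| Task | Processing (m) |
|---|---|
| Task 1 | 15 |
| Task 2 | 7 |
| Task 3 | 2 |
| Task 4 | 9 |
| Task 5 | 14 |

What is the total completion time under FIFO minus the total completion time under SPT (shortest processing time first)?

33

FIFO (arrival order): Task 1 Task 2 Task 3 Task 4 Task 5.
Task 1: 0→15
Task 2: 15→22
Task 3: 22→24
Task 4: 24→33
Task 5: 33→47
Sum = 15+22+24+33+47 = 141.
SPT (increasing processing time): Task 3 Task 2 Task 4 Task 5 Task 1.
Task 3: 0→2
Task 2: 2→9
Task 4: 9→18
Task 5: 18→32
Task 1: 32→47
Sum = 2+9+18+32+47 = 108.
Difference = 141 − 108 = 33.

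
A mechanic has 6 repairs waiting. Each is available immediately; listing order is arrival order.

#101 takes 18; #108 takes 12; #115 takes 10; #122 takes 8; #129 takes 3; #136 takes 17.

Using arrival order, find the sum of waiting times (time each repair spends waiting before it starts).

FIFO (arrival order): #101 #108 #115 #122 #129 #136.
#101: waits 0, runs 0→18
#108: waits 18, runs 18→30
#115: waits 30, runs 30→40
#122: waits 40, runs 40→48
#129: waits 48, runs 48→51
#136: waits 51, runs 51→68
Sum = 0+18+30+40+48+51 = 187.

187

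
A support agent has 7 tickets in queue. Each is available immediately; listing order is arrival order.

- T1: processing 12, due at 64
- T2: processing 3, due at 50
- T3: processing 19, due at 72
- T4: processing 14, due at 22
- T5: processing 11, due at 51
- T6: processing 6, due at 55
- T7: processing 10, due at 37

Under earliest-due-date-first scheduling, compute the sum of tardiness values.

3

EDD (increasing due date): T4 T7 T2 T5 T6 T1 T3.
T4: 0→14, due 22, tardiness 0
T7: 14→24, due 37, tardiness 0
T2: 24→27, due 50, tardiness 0
T5: 27→38, due 51, tardiness 0
T6: 38→44, due 55, tardiness 0
T1: 44→56, due 64, tardiness 0
T3: 56→75, due 72, tardiness 3
Sum = 0+0+0+0+0+0+3 = 3.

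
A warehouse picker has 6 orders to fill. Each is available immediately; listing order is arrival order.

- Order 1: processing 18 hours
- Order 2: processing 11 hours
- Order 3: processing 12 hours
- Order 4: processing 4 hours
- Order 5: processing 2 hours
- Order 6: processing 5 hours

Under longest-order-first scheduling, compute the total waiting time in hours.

185

LPT (decreasing processing time): Order 1 Order 3 Order 2 Order 6 Order 4 Order 5.
Order 1: waits 0, runs 0→18
Order 3: waits 18, runs 18→30
Order 2: waits 30, runs 30→41
Order 6: waits 41, runs 41→46
Order 4: waits 46, runs 46→50
Order 5: waits 50, runs 50→52
Sum = 0+18+30+41+46+50 = 185.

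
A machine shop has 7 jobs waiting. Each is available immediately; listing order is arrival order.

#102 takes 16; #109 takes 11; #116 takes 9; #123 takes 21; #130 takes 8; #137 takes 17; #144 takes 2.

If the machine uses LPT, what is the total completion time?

418

LPT (decreasing processing time): #123 #137 #102 #109 #116 #130 #144.
#123: 0→21
#137: 21→38
#102: 38→54
#109: 54→65
#116: 65→74
#130: 74→82
#144: 82→84
Sum = 21+38+54+65+74+82+84 = 418.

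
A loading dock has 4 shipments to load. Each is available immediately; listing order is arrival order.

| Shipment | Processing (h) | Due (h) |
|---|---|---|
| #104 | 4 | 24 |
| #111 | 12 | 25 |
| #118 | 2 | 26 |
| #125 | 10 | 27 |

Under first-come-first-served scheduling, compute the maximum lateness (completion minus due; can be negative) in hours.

FIFO (arrival order): #104 #111 #118 #125.
#104: 0→4, due 24, lateness -20
#111: 4→16, due 25, lateness -9
#118: 16→18, due 26, lateness -8
#125: 18→28, due 27, lateness 1
Maximum = 1.

1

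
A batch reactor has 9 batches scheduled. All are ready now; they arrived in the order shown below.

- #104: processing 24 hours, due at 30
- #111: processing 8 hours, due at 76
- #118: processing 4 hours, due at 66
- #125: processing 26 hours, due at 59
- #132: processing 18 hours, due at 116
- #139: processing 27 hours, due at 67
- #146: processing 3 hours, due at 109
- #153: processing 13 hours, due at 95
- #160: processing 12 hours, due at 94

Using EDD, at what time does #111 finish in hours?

EDD (increasing due date): #104 #125 #118 #139 #111 #160 #153 #146 #132.
#104: 0→24
#125: 24→50
#118: 50→54
#139: 54→81
#111: 81→89

89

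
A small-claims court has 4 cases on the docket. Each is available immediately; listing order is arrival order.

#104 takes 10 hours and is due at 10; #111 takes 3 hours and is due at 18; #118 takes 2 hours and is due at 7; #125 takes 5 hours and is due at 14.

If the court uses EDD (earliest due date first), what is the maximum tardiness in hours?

3

EDD (increasing due date): #118 #104 #125 #111.
#118: 0→2, due 7, tardiness 0
#104: 2→12, due 10, tardiness 2
#125: 12→17, due 14, tardiness 3
#111: 17→20, due 18, tardiness 2
Maximum = 3.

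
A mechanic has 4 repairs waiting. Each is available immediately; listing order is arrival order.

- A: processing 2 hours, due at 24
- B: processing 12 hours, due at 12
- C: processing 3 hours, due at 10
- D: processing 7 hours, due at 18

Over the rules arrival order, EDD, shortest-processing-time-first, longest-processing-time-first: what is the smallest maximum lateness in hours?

4

FIFO (arrival order): A B C D.
A: 0→2, due 24, lateness -22
B: 2→14, due 12, lateness 2
C: 14→17, due 10, lateness 7
D: 17→24, due 18, lateness 6
Maximum = 7.
EDD (increasing due date): C B D A.
C: 0→3, due 10, lateness -7
B: 3→15, due 12, lateness 3
D: 15→22, due 18, lateness 4
A: 22→24, due 24, lateness 0
Maximum = 4.
SPT (increasing processing time): A C D B.
A: 0→2, due 24, lateness -22
C: 2→5, due 10, lateness -5
D: 5→12, due 18, lateness -6
B: 12→24, due 12, lateness 12
Maximum = 12.
LPT (decreasing processing time): B D C A.
B: 0→12, due 12, lateness 0
D: 12→19, due 18, lateness 1
C: 19→22, due 10, lateness 12
A: 22→24, due 24, lateness 0
Maximum = 12.
FIFO 7, EDD 4, SPT 12, LPT 12 → minimum 4.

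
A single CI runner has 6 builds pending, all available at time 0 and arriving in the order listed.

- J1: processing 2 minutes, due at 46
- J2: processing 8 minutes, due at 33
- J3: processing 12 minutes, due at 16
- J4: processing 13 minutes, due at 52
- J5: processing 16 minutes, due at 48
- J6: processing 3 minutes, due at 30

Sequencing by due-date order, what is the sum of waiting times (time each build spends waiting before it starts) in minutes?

EDD (increasing due date): J3 J6 J2 J1 J5 J4.
J3: waits 0, runs 0→12
J6: waits 12, runs 12→15
J2: waits 15, runs 15→23
J1: waits 23, runs 23→25
J5: waits 25, runs 25→41
J4: waits 41, runs 41→54
Sum = 0+12+15+23+25+41 = 116.

116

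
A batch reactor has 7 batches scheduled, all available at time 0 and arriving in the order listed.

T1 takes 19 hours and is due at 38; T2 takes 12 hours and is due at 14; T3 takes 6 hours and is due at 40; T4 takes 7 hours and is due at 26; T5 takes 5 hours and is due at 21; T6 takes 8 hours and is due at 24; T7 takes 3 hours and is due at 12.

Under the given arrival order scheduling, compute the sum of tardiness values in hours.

144

FIFO (arrival order): T1 T2 T3 T4 T5 T6 T7.
T1: 0→19, due 38, tardiness 0
T2: 19→31, due 14, tardiness 17
T3: 31→37, due 40, tardiness 0
T4: 37→44, due 26, tardiness 18
T5: 44→49, due 21, tardiness 28
T6: 49→57, due 24, tardiness 33
T7: 57→60, due 12, tardiness 48
Sum = 0+17+0+18+28+33+48 = 144.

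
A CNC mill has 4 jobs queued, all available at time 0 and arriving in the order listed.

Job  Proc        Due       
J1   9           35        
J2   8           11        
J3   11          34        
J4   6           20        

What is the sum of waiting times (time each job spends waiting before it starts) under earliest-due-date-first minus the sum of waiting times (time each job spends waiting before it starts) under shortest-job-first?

EDD (increasing due date): J2 J4 J3 J1.
J2: waits 0, runs 0→8
J4: waits 8, runs 8→14
J3: waits 14, runs 14→25
J1: waits 25, runs 25→34
Sum = 0+8+14+25 = 47.
SPT (increasing processing time): J4 J2 J1 J3.
J4: waits 0, runs 0→6
J2: waits 6, runs 6→14
J1: waits 14, runs 14→23
J3: waits 23, runs 23→34
Sum = 0+6+14+23 = 43.
Difference = 47 − 43 = 4.

4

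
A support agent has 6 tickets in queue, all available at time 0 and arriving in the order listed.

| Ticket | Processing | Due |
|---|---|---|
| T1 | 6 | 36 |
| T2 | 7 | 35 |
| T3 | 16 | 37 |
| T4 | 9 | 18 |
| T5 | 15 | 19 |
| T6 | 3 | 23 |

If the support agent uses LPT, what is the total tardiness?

96

LPT (decreasing processing time): T3 T5 T4 T2 T1 T6.
T3: 0→16, due 37, tardiness 0
T5: 16→31, due 19, tardiness 12
T4: 31→40, due 18, tardiness 22
T2: 40→47, due 35, tardiness 12
T1: 47→53, due 36, tardiness 17
T6: 53→56, due 23, tardiness 33
Sum = 0+12+22+12+17+33 = 96.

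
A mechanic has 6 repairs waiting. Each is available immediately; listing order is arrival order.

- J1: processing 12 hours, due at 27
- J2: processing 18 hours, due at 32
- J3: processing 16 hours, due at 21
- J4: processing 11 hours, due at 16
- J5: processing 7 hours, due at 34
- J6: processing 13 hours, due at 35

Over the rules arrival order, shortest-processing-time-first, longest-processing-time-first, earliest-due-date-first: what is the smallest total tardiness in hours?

96

FIFO (arrival order): J1 J2 J3 J4 J5 J6.
J1: 0→12, due 27, tardiness 0
J2: 12→30, due 32, tardiness 0
J3: 30→46, due 21, tardiness 25
J4: 46→57, due 16, tardiness 41
J5: 57→64, due 34, tardiness 30
J6: 64→77, due 35, tardiness 42
Sum = 0+0+25+41+30+42 = 138.
SPT (increasing processing time): J5 J4 J1 J6 J3 J2.
J5: 0→7, due 34, tardiness 0
J4: 7→18, due 16, tardiness 2
J1: 18→30, due 27, tardiness 3
J6: 30→43, due 35, tardiness 8
J3: 43→59, due 21, tardiness 38
J2: 59→77, due 32, tardiness 45
Sum = 0+2+3+8+38+45 = 96.
LPT (decreasing processing time): J2 J3 J6 J1 J4 J5.
J2: 0→18, due 32, tardiness 0
J3: 18→34, due 21, tardiness 13
J6: 34→47, due 35, tardiness 12
J1: 47→59, due 27, tardiness 32
J4: 59→70, due 16, tardiness 54
J5: 70→77, due 34, tardiness 43
Sum = 0+13+12+32+54+43 = 154.
EDD (increasing due date): J4 J3 J1 J2 J5 J6.
J4: 0→11, due 16, tardiness 0
J3: 11→27, due 21, tardiness 6
J1: 27→39, due 27, tardiness 12
J2: 39→57, due 32, tardiness 25
J5: 57→64, due 34, tardiness 30
J6: 64→77, due 35, tardiness 42
Sum = 0+6+12+25+30+42 = 115.
FIFO 138, SPT 96, LPT 154, EDD 115 → minimum 96.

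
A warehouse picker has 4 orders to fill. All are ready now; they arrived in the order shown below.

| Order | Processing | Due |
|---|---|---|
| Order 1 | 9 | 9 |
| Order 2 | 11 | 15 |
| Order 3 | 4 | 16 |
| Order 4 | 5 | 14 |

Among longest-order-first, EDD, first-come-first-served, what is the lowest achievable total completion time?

77

LPT (decreasing processing time): Order 2 Order 1 Order 4 Order 3.
Order 2: 0→11
Order 1: 11→20
Order 4: 20→25
Order 3: 25→29
Sum = 11+20+25+29 = 85.
EDD (increasing due date): Order 1 Order 4 Order 2 Order 3.
Order 1: 0→9
Order 4: 9→14
Order 2: 14→25
Order 3: 25→29
Sum = 9+14+25+29 = 77.
FIFO (arrival order): Order 1 Order 2 Order 3 Order 4.
Order 1: 0→9
Order 2: 9→20
Order 3: 20→24
Order 4: 24→29
Sum = 9+20+24+29 = 82.
LPT 85, EDD 77, FIFO 82 → minimum 77.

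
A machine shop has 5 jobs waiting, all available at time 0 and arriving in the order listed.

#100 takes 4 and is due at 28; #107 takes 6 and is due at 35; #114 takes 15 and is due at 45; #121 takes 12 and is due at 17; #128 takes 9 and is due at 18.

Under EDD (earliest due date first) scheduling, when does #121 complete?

12

EDD (increasing due date): #121 #128 #100 #107 #114.
#121: 0→12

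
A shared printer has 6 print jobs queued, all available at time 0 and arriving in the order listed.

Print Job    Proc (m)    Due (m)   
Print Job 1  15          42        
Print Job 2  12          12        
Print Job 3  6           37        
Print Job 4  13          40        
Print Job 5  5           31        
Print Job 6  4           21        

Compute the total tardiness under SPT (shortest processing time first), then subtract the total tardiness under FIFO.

-47

SPT (increasing processing time): Print Job 6 Print Job 5 Print Job 3 Print Job 2 Print Job 4 Print Job 1.
Print Job 6: 0→4, due 21, tardiness 0
Print Job 5: 4→9, due 31, tardiness 0
Print Job 3: 9→15, due 37, tardiness 0
Print Job 2: 15→27, due 12, tardiness 15
Print Job 4: 27→40, due 40, tardiness 0
Print Job 1: 40→55, due 42, tardiness 13
Sum = 0+0+0+15+0+13 = 28.
FIFO (arrival order): Print Job 1 Print Job 2 Print Job 3 Print Job 4 Print Job 5 Print Job 6.
Print Job 1: 0→15, due 42, tardiness 0
Print Job 2: 15→27, due 12, tardiness 15
Print Job 3: 27→33, due 37, tardiness 0
Print Job 4: 33→46, due 40, tardiness 6
Print Job 5: 46→51, due 31, tardiness 20
Print Job 6: 51→55, due 21, tardiness 34
Sum = 0+15+0+6+20+34 = 75.
Difference = 28 − 75 = -47.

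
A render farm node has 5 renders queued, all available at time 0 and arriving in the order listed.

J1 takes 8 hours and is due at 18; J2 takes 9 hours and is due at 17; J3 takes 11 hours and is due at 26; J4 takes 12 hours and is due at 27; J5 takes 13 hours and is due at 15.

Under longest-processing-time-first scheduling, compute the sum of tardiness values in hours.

LPT (decreasing processing time): J5 J4 J3 J2 J1.
J5: 0→13, due 15, tardiness 0
J4: 13→25, due 27, tardiness 0
J3: 25→36, due 26, tardiness 10
J2: 36→45, due 17, tardiness 28
J1: 45→53, due 18, tardiness 35
Sum = 0+0+10+28+35 = 73.

73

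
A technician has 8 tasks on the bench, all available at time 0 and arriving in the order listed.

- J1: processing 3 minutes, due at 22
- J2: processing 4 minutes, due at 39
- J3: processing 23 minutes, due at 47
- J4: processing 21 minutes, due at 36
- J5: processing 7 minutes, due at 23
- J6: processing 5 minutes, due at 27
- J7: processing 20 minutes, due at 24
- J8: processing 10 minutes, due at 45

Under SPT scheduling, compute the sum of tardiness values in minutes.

105

SPT (increasing processing time): J1 J2 J6 J5 J8 J7 J4 J3.
J1: 0→3, due 22, tardiness 0
J2: 3→7, due 39, tardiness 0
J6: 7→12, due 27, tardiness 0
J5: 12→19, due 23, tardiness 0
J8: 19→29, due 45, tardiness 0
J7: 29→49, due 24, tardiness 25
J4: 49→70, due 36, tardiness 34
J3: 70→93, due 47, tardiness 46
Sum = 0+0+0+0+0+25+34+46 = 105.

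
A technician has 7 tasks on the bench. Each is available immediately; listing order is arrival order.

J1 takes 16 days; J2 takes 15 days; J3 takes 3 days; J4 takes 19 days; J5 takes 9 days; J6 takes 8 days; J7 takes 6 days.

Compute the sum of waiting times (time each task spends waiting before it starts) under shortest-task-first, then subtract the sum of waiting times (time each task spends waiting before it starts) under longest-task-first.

SPT (increasing processing time): J3 J7 J6 J5 J2 J1 J4.
J3: waits 0, runs 0→3
J7: waits 3, runs 3→9
J6: waits 9, runs 9→17
J5: waits 17, runs 17→26
J2: waits 26, runs 26→41
J1: waits 41, runs 41→57
J4: waits 57, runs 57→76
Sum = 0+3+9+17+26+41+57 = 153.
LPT (decreasing processing time): J4 J1 J2 J5 J6 J7 J3.
J4: waits 0, runs 0→19
J1: waits 19, runs 19→35
J2: waits 35, runs 35→50
J5: waits 50, runs 50→59
J6: waits 59, runs 59→67
J7: waits 67, runs 67→73
J3: waits 73, runs 73→76
Sum = 0+19+35+50+59+67+73 = 303.
Difference = 153 − 303 = -150.

-150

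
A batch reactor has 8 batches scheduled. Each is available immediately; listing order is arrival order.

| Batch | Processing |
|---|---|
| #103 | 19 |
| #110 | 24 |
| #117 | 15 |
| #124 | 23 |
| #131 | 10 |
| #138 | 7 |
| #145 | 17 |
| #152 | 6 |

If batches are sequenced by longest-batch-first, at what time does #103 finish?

LPT (decreasing processing time): #110 #124 #103 #145 #117 #131 #138 #152.
#110: 0→24
#124: 24→47
#103: 47→66

66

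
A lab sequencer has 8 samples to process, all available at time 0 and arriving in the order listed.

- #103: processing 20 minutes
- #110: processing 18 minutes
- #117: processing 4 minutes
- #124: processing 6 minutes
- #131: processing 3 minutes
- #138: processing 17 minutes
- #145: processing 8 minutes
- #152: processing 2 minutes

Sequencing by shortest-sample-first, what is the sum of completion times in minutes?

230

SPT (increasing processing time): #152 #131 #117 #124 #145 #138 #110 #103.
#152: 0→2
#131: 2→5
#117: 5→9
#124: 9→15
#145: 15→23
#138: 23→40
#110: 40→58
#103: 58→78
Sum = 2+5+9+15+23+40+58+78 = 230.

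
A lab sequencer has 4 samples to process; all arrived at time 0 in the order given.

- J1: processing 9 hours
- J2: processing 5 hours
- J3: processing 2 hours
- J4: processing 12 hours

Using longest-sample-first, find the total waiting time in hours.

59

LPT (decreasing processing time): J4 J1 J2 J3.
J4: waits 0, runs 0→12
J1: waits 12, runs 12→21
J2: waits 21, runs 21→26
J3: waits 26, runs 26→28
Sum = 0+12+21+26 = 59.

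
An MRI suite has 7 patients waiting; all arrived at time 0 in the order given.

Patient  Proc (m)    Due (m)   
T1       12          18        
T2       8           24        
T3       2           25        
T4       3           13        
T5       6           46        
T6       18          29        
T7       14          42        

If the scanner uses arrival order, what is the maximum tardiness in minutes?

21

FIFO (arrival order): T1 T2 T3 T4 T5 T6 T7.
T1: 0→12, due 18, tardiness 0
T2: 12→20, due 24, tardiness 0
T3: 20→22, due 25, tardiness 0
T4: 22→25, due 13, tardiness 12
T5: 25→31, due 46, tardiness 0
T6: 31→49, due 29, tardiness 20
T7: 49→63, due 42, tardiness 21
Maximum = 21.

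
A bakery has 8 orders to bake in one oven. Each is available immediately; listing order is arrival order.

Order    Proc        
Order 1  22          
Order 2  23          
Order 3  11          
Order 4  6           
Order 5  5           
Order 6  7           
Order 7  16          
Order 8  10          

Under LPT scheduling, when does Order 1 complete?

45

LPT (decreasing processing time): Order 2 Order 1 Order 7 Order 3 Order 8 Order 6 Order 4 Order 5.
Order 2: 0→23
Order 1: 23→45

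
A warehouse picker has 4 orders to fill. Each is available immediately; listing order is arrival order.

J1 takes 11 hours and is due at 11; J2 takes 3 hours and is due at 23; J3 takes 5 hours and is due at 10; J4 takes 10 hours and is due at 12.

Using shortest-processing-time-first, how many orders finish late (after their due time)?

2

SPT (increasing processing time): J2 J3 J4 J1.
J2: 0→3, due 23, tardiness 0
J3: 3→8, due 10, tardiness 0
J4: 8→18, due 12, tardiness 6
J1: 18→29, due 11, tardiness 18
Late orders: 2.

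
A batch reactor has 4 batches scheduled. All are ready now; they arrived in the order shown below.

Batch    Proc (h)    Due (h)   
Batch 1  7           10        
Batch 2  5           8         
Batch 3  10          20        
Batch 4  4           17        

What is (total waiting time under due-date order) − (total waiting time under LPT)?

-16

EDD (increasing due date): Batch 2 Batch 1 Batch 4 Batch 3.
Batch 2: waits 0, runs 0→5
Batch 1: waits 5, runs 5→12
Batch 4: waits 12, runs 12→16
Batch 3: waits 16, runs 16→26
Sum = 0+5+12+16 = 33.
LPT (decreasing processing time): Batch 3 Batch 1 Batch 2 Batch 4.
Batch 3: waits 0, runs 0→10
Batch 1: waits 10, runs 10→17
Batch 2: waits 17, runs 17→22
Batch 4: waits 22, runs 22→26
Sum = 0+10+17+22 = 49.
Difference = 33 − 49 = -16.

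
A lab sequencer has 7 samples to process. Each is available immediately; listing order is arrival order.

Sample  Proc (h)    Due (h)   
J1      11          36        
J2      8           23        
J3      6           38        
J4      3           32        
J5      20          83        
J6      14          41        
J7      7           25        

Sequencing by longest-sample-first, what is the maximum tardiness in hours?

37

LPT (decreasing processing time): J5 J6 J1 J2 J7 J3 J4.
J5: 0→20, due 83, tardiness 0
J6: 20→34, due 41, tardiness 0
J1: 34→45, due 36, tardiness 9
J2: 45→53, due 23, tardiness 30
J7: 53→60, due 25, tardiness 35
J3: 60→66, due 38, tardiness 28
J4: 66→69, due 32, tardiness 37
Maximum = 37.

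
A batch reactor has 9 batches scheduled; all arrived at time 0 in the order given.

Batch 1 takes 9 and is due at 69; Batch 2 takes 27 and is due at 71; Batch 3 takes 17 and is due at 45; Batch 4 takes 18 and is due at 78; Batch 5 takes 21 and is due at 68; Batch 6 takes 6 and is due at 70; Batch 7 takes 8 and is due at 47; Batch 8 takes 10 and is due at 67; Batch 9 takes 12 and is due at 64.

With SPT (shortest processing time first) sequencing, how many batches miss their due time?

4

SPT (increasing processing time): Batch 6 Batch 7 Batch 1 Batch 8 Batch 9 Batch 3 Batch 4 Batch 5 Batch 2.
Batch 6: 0→6, due 70, tardiness 0
Batch 7: 6→14, due 47, tardiness 0
Batch 1: 14→23, due 69, tardiness 0
Batch 8: 23→33, due 67, tardiness 0
Batch 9: 33→45, due 64, tardiness 0
Batch 3: 45→62, due 45, tardiness 17
Batch 4: 62→80, due 78, tardiness 2
Batch 5: 80→101, due 68, tardiness 33
Batch 2: 101→128, due 71, tardiness 57
Late batches: 4.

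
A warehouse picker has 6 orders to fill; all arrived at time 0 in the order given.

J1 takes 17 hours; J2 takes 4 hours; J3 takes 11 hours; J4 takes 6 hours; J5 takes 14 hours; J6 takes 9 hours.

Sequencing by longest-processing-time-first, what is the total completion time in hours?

259

LPT (decreasing processing time): J1 J5 J3 J6 J4 J2.
J1: 0→17
J5: 17→31
J3: 31→42
J6: 42→51
J4: 51→57
J2: 57→61
Sum = 17+31+42+51+57+61 = 259.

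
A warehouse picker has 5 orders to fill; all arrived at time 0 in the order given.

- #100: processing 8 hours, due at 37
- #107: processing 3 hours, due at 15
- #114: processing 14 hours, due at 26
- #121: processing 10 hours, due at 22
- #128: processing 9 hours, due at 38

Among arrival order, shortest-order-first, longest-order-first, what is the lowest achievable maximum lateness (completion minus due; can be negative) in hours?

FIFO (arrival order): #100 #107 #114 #121 #128.
#100: 0→8, due 37, lateness -29
#107: 8→11, due 15, lateness -4
#114: 11→25, due 26, lateness -1
#121: 25→35, due 22, lateness 13
#128: 35→44, due 38, lateness 6
Maximum = 13.
SPT (increasing processing time): #107 #100 #128 #121 #114.
#107: 0→3, due 15, lateness -12
#100: 3→11, due 37, lateness -26
#128: 11→20, due 38, lateness -18
#121: 20→30, due 22, lateness 8
#114: 30→44, due 26, lateness 18
Maximum = 18.
LPT (decreasing processing time): #114 #121 #128 #100 #107.
#114: 0→14, due 26, lateness -12
#121: 14→24, due 22, lateness 2
#128: 24→33, due 38, lateness -5
#100: 33→41, due 37, lateness 4
#107: 41→44, due 15, lateness 29
Maximum = 29.
FIFO 13, SPT 18, LPT 29 → minimum 13.

13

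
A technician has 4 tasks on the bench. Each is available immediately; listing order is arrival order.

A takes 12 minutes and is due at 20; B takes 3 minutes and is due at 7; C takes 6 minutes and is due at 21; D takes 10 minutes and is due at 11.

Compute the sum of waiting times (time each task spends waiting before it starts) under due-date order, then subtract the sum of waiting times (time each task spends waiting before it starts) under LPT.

EDD (increasing due date): B D A C.
B: waits 0, runs 0→3
D: waits 3, runs 3→13
A: waits 13, runs 13→25
C: waits 25, runs 25→31
Sum = 0+3+13+25 = 41.
LPT (decreasing processing time): A D C B.
A: waits 0, runs 0→12
D: waits 12, runs 12→22
C: waits 22, runs 22→28
B: waits 28, runs 28→31
Sum = 0+12+22+28 = 62.
Difference = 41 − 62 = -21.

-21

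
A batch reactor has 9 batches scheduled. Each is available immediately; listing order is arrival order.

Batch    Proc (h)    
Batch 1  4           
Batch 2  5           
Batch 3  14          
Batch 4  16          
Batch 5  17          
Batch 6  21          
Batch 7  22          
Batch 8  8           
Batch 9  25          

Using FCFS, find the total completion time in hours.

FIFO (arrival order): Batch 1 Batch 2 Batch 3 Batch 4 Batch 5 Batch 6 Batch 7 Batch 8 Batch 9.
Batch 1: 0→4
Batch 2: 4→9
Batch 3: 9→23
Batch 4: 23→39
Batch 5: 39→56
Batch 6: 56→77
Batch 7: 77→99
Batch 8: 99→107
Batch 9: 107→132
Sum = 4+9+23+39+56+77+99+107+132 = 546.

546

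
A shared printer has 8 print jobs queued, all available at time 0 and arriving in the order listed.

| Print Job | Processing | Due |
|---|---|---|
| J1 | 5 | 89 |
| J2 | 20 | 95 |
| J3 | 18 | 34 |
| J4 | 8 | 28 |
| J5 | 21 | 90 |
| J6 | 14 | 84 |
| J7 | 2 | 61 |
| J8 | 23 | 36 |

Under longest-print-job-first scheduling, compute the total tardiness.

206

LPT (decreasing processing time): J8 J5 J2 J3 J6 J4 J1 J7.
J8: 0→23, due 36, tardiness 0
J5: 23→44, due 90, tardiness 0
J2: 44→64, due 95, tardiness 0
J3: 64→82, due 34, tardiness 48
J6: 82→96, due 84, tardiness 12
J4: 96→104, due 28, tardiness 76
J1: 104→109, due 89, tardiness 20
J7: 109→111, due 61, tardiness 50
Sum = 0+0+0+48+12+76+20+50 = 206.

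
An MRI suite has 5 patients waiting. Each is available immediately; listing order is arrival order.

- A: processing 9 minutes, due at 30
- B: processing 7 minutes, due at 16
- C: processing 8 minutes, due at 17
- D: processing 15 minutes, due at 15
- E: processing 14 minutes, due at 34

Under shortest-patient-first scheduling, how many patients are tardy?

SPT (increasing processing time): B C A E D.
B: 0→7, due 16, tardiness 0
C: 7→15, due 17, tardiness 0
A: 15→24, due 30, tardiness 0
E: 24→38, due 34, tardiness 4
D: 38→53, due 15, tardiness 38
Late patients: 2.

2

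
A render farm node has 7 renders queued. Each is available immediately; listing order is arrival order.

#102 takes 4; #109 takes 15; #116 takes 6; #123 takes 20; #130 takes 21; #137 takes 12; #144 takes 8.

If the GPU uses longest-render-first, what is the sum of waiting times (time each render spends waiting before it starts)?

LPT (decreasing processing time): #130 #123 #109 #137 #144 #116 #102.
#130: waits 0, runs 0→21
#123: waits 21, runs 21→41
#109: waits 41, runs 41→56
#137: waits 56, runs 56→68
#144: waits 68, runs 68→76
#116: waits 76, runs 76→82
#102: waits 82, runs 82→86
Sum = 0+21+41+56+68+76+82 = 344.

344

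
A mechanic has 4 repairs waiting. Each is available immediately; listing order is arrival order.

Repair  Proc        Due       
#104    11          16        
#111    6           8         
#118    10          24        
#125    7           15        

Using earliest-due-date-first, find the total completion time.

77

EDD (increasing due date): #111 #125 #104 #118.
#111: 0→6
#125: 6→13
#104: 13→24
#118: 24→34
Sum = 6+13+24+34 = 77.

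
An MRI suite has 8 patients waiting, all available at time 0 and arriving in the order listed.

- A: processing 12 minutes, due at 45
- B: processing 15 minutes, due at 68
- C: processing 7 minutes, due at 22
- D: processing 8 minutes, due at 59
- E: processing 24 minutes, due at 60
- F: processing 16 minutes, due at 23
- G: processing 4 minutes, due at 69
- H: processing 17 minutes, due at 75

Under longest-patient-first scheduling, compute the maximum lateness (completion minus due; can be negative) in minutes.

77

LPT (decreasing processing time): E H F B A D C G.
E: 0→24, due 60, lateness -36
H: 24→41, due 75, lateness -34
F: 41→57, due 23, lateness 34
B: 57→72, due 68, lateness 4
A: 72→84, due 45, lateness 39
D: 84→92, due 59, lateness 33
C: 92→99, due 22, lateness 77
G: 99→103, due 69, lateness 34
Maximum = 77.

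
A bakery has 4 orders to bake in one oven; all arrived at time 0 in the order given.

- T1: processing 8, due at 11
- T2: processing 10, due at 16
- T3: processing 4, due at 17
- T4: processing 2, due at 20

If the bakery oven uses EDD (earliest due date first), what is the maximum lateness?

EDD (increasing due date): T1 T2 T3 T4.
T1: 0→8, due 11, lateness -3
T2: 8→18, due 16, lateness 2
T3: 18→22, due 17, lateness 5
T4: 22→24, due 20, lateness 4
Maximum = 5.

5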